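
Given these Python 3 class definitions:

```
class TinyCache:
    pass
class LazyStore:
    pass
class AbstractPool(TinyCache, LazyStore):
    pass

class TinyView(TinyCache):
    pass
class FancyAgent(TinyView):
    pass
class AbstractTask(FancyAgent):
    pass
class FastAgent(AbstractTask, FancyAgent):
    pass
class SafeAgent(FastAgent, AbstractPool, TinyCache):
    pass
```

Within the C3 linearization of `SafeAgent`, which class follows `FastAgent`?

L[SafeAgent] = SafeAgent + merge(L[FastAgent], L[AbstractPool], L[TinyCache], [FastAgent AbstractPool TinyCache])
  take FastAgent:  [FastAgent AbstractTask FancyAgent TinyView TinyCache object] + [AbstractPool TinyCache LazyStore object] + [TinyCache object] + [FastAgent AbstractPool TinyCache]
  take AbstractTask:  [AbstractTask FancyAgent TinyView TinyCache object] + [AbstractPool TinyCache LazyStore object] + [TinyCache object] + [AbstractPool TinyCache]
  take FancyAgent:  [FancyAgent TinyView TinyCache object] + [AbstractPool TinyCache LazyStore object] + [TinyCache object] + [AbstractPool TinyCache]
  take TinyView:  [TinyView TinyCache object] + [AbstractPool TinyCache LazyStore object] + [TinyCache object] + [AbstractPool TinyCache]
  take AbstractPool:  [TinyCache object] + [AbstractPool TinyCache LazyStore object] + [TinyCache object] + [AbstractPool TinyCache]
  take TinyCache:  [TinyCache object] + [TinyCache LazyStore object] + [TinyCache object] + [TinyCache]
  take LazyStore:  [object] + [LazyStore object] + [object]
  take object:  [object] + [object] + [object]
MRO: SafeAgent FastAgent AbstractTask FancyAgent TinyView AbstractPool TinyCache LazyStore object
FastAgent is at position 1; next is AbstractTask.

AbstractTask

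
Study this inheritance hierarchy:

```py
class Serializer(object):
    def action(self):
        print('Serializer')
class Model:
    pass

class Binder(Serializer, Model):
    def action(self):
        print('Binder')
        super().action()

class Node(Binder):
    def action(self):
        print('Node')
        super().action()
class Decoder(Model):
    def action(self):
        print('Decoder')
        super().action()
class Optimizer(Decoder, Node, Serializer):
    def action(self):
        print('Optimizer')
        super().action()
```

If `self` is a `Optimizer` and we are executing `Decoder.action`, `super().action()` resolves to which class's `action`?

L[Optimizer] = Optimizer + merge(L[Decoder], L[Node], L[Serializer], [Decoder Node Serializer])
  take Decoder:  [Decoder Model object] + [Node Binder Serializer Model object] + [Serializer object] + [Decoder Node Serializer]
  take Node:  [Model object] + [Node Binder Serializer Model object] + [Serializer object] + [Node Serializer]
  take Binder:  [Model object] + [Binder Serializer Model object] + [Serializer object] + [Serializer]
  take Serializer:  [Model object] + [Serializer Model object] + [Serializer object] + [Serializer]
  take Model:  [Model object] + [Model object] + [object]
  take object:  [object] + [object] + [object]
MRO: Optimizer Decoder Node Binder Serializer Model object
super() in Decoder.action on a Optimizer instance goes to the class after Decoder in Optimizer's MRO: Node.

Node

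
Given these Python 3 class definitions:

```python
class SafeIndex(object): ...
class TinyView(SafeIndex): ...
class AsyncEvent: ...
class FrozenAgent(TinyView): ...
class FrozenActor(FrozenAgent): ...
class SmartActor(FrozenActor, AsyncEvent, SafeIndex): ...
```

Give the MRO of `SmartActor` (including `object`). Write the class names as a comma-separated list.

L[SmartActor] = SmartActor + merge(L[FrozenActor], L[AsyncEvent], L[SafeIndex], [FrozenActor AsyncEvent SafeIndex])
  take FrozenActor:  [FrozenActor FrozenAgent TinyView SafeIndex object] + [AsyncEvent object] + [SafeIndex object] + [FrozenActor AsyncEvent SafeIndex]
  take FrozenAgent:  [FrozenAgent TinyView SafeIndex object] + [AsyncEvent object] + [SafeIndex object] + [AsyncEvent SafeIndex]
  take TinyView:  [TinyView SafeIndex object] + [AsyncEvent object] + [SafeIndex object] + [AsyncEvent SafeIndex]
  take AsyncEvent:  [SafeIndex object] + [AsyncEvent object] + [SafeIndex object] + [AsyncEvent SafeIndex]
  take SafeIndex:  [SafeIndex object] + [object] + [SafeIndex object] + [SafeIndex]
  take object:  [object] + [object] + [object]

SmartActor, FrozenActor, FrozenAgent, TinyView, AsyncEvent, SafeIndex, object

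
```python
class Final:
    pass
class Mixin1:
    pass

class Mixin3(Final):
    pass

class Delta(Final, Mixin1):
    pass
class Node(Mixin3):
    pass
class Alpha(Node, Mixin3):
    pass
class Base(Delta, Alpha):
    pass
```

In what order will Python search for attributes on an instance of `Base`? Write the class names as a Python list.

L[Base] = Base + merge(L[Delta], L[Alpha], [Delta Alpha])
  take Delta:  [Delta Final Mixin1 object] + [Alpha Node Mixin3 Final object] + [Delta Alpha]
  take Alpha:  [Final Mixin1 object] + [Alpha Node Mixin3 Final object] + [Alpha]
  take Node:  [Final Mixin1 object] + [Node Mixin3 Final object]
  take Mixin3:  [Final Mixin1 object] + [Mixin3 Final object]
  take Final:  [Final Mixin1 object] + [Final object]
  take Mixin1:  [Mixin1 object] + [object]
  take object:  [object] + [object]

[Base, Delta, Alpha, Node, Mixin3, Final, Mixin1, object]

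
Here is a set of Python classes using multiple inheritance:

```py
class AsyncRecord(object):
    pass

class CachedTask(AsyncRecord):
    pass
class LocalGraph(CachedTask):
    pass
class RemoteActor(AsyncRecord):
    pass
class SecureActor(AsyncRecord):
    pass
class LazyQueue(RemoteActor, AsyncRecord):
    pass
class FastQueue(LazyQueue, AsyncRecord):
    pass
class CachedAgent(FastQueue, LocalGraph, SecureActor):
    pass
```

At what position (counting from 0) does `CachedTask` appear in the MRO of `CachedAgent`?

5

L[CachedAgent] = CachedAgent + merge(L[FastQueue], L[LocalGraph], L[SecureActor], [FastQueue LocalGraph SecureActor])
  take FastQueue:  [FastQueue LazyQueue RemoteActor AsyncRecord object] + [LocalGraph CachedTask AsyncRecord object] + [SecureActor AsyncRecord object] + [FastQueue LocalGraph SecureActor]
  take LazyQueue:  [LazyQueue RemoteActor AsyncRecord object] + [LocalGraph CachedTask AsyncRecord object] + [SecureActor AsyncRecord object] + [LocalGraph SecureActor]
  take RemoteActor:  [RemoteActor AsyncRecord object] + [LocalGraph CachedTask AsyncRecord object] + [SecureActor AsyncRecord object] + [LocalGraph SecureActor]
  take LocalGraph:  [AsyncRecord object] + [LocalGraph CachedTask AsyncRecord object] + [SecureActor AsyncRecord object] + [LocalGraph SecureActor]
  take CachedTask:  [AsyncRecord object] + [CachedTask AsyncRecord object] + [SecureActor AsyncRecord object] + [SecureActor]
  take SecureActor:  [AsyncRecord object] + [AsyncRecord object] + [SecureActor AsyncRecord object] + [SecureActor]
  take AsyncRecord:  [AsyncRecord object] + [AsyncRecord object] + [AsyncRecord object]
  take object:  [object] + [object] + [object]
MRO: CachedAgent FastQueue LazyQueue RemoteActor LocalGraph CachedTask SecureActor AsyncRecord object
CachedTask sits at index 5.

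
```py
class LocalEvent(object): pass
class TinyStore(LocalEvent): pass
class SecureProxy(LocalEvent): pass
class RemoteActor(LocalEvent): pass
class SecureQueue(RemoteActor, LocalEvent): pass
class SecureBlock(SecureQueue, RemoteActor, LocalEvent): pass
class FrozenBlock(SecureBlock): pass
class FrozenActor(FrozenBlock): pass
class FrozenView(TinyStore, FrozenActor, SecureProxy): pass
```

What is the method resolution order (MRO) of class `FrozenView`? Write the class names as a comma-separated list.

L[FrozenView] = FrozenView + merge(L[TinyStore], L[FrozenActor], L[SecureProxy], [TinyStore FrozenActor SecureProxy])
  take TinyStore:  [TinyStore LocalEvent object] + [FrozenActor FrozenBlock SecureBlock SecureQueue RemoteActor LocalEvent object] + [SecureProxy LocalEvent object] + [TinyStore FrozenActor SecureProxy]
  take FrozenActor:  [LocalEvent object] + [FrozenActor FrozenBlock SecureBlock SecureQueue RemoteActor LocalEvent object] + [SecureProxy LocalEvent object] + [FrozenActor SecureProxy]
  take FrozenBlock:  [LocalEvent object] + [FrozenBlock SecureBlock SecureQueue RemoteActor LocalEvent object] + [SecureProxy LocalEvent object] + [SecureProxy]
  take SecureBlock:  [LocalEvent object] + [SecureBlock SecureQueue RemoteActor LocalEvent object] + [SecureProxy LocalEvent object] + [SecureProxy]
  take SecureQueue:  [LocalEvent object] + [SecureQueue RemoteActor LocalEvent object] + [SecureProxy LocalEvent object] + [SecureProxy]
  take RemoteActor:  [LocalEvent object] + [RemoteActor LocalEvent object] + [SecureProxy LocalEvent object] + [SecureProxy]
  take SecureProxy:  [LocalEvent object] + [LocalEvent object] + [SecureProxy LocalEvent object] + [SecureProxy]
  take LocalEvent:  [LocalEvent object] + [LocalEvent object] + [LocalEvent object]
  take object:  [object] + [object] + [object]

FrozenView, TinyStore, FrozenActor, FrozenBlock, SecureBlock, SecureQueue, RemoteActor, SecureProxy, LocalEvent, object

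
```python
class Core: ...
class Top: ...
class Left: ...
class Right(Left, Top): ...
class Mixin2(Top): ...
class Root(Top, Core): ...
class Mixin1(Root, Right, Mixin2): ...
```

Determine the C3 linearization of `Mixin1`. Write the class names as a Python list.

[Mixin1, Root, Right, Left, Mixin2, Top, Core, object]

L[Mixin1] = Mixin1 + merge(L[Root], L[Right], L[Mixin2], [Root Right Mixin2])
  take Root:  [Root Top Core object] + [Right Left Top object] + [Mixin2 Top object] + [Root Right Mixin2]
  take Right:  [Top Core object] + [Right Left Top object] + [Mixin2 Top object] + [Right Mixin2]
  take Left:  [Top Core object] + [Left Top object] + [Mixin2 Top object] + [Mixin2]
  take Mixin2:  [Top Core object] + [Top object] + [Mixin2 Top object] + [Mixin2]
  take Top:  [Top Core object] + [Top object] + [Top object]
  take Core:  [Core object] + [object] + [object]
  take object:  [object] + [object] + [object]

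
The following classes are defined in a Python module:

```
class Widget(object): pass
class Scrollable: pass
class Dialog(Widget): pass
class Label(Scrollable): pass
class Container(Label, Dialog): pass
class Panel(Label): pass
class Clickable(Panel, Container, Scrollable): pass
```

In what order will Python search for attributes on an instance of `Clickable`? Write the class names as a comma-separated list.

L[Clickable] = Clickable + merge(L[Panel], L[Container], L[Scrollable], [Panel Container Scrollable])
  take Panel:  [Panel Label Scrollable object] + [Container Label Scrollable Dialog Widget object] + [Scrollable object] + [Panel Container Scrollable]
  take Container:  [Label Scrollable object] + [Container Label Scrollable Dialog Widget object] + [Scrollable object] + [Container Scrollable]
  take Label:  [Label Scrollable object] + [Label Scrollable Dialog Widget object] + [Scrollable object] + [Scrollable]
  take Scrollable:  [Scrollable object] + [Scrollable Dialog Widget object] + [Scrollable object] + [Scrollable]
  take Dialog:  [object] + [Dialog Widget object] + [object]
  take Widget:  [object] + [Widget object] + [object]
  take object:  [object] + [object] + [object]

Clickable, Panel, Container, Label, Scrollable, Dialog, Widget, object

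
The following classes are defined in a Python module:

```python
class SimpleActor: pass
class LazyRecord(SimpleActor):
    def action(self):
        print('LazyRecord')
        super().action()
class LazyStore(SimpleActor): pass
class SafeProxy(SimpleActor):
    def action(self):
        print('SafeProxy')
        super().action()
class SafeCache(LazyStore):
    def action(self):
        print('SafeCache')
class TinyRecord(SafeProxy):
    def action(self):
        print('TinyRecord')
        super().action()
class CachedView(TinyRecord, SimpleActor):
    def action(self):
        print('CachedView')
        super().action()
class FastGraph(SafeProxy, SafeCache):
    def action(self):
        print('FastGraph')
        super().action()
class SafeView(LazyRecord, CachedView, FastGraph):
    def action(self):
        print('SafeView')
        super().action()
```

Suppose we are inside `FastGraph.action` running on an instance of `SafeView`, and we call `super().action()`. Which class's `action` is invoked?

SafeProxy

L[SafeView] = SafeView + merge(L[LazyRecord], L[CachedView], L[FastGraph], [LazyRecord CachedView FastGraph])
  take LazyRecord:  [LazyRecord SimpleActor object] + [CachedView TinyRecord SafeProxy SimpleActor object] + [FastGraph SafeProxy SafeCache LazyStore SimpleActor object] + [LazyRecord CachedView FastGraph]
  take CachedView:  [SimpleActor object] + [CachedView TinyRecord SafeProxy SimpleActor object] + [FastGraph SafeProxy SafeCache LazyStore SimpleActor object] + [CachedView FastGraph]
  take TinyRecord:  [SimpleActor object] + [TinyRecord SafeProxy SimpleActor object] + [FastGraph SafeProxy SafeCache LazyStore SimpleActor object] + [FastGraph]
  take FastGraph:  [SimpleActor object] + [SafeProxy SimpleActor object] + [FastGraph SafeProxy SafeCache LazyStore SimpleActor object] + [FastGraph]
  take SafeProxy:  [SimpleActor object] + [SafeProxy SimpleActor object] + [SafeProxy SafeCache LazyStore SimpleActor object]
  take SafeCache:  [SimpleActor object] + [SimpleActor object] + [SafeCache LazyStore SimpleActor object]
  take LazyStore:  [SimpleActor object] + [SimpleActor object] + [LazyStore SimpleActor object]
  take SimpleActor:  [SimpleActor object] + [SimpleActor object] + [SimpleActor object]
  take object:  [object] + [object] + [object]
MRO: SafeView LazyRecord CachedView TinyRecord FastGraph SafeProxy SafeCache LazyStore SimpleActor object
super() in FastGraph.action on a SafeView instance goes to the class after FastGraph in SafeView's MRO: SafeProxy.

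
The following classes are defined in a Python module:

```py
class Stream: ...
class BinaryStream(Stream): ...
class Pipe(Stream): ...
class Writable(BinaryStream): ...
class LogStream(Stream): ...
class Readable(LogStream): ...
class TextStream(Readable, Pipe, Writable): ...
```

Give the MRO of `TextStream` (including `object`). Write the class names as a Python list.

L[TextStream] = TextStream + merge(L[Readable], L[Pipe], L[Writable], [Readable Pipe Writable])
  take Readable:  [Readable LogStream Stream object] + [Pipe Stream object] + [Writable BinaryStream Stream object] + [Readable Pipe Writable]
  take LogStream:  [LogStream Stream object] + [Pipe Stream object] + [Writable BinaryStream Stream object] + [Pipe Writable]
  take Pipe:  [Stream object] + [Pipe Stream object] + [Writable BinaryStream Stream object] + [Pipe Writable]
  take Writable:  [Stream object] + [Stream object] + [Writable BinaryStream Stream object] + [Writable]
  take BinaryStream:  [Stream object] + [Stream object] + [BinaryStream Stream object]
  take Stream:  [Stream object] + [Stream object] + [Stream object]
  take object:  [object] + [object] + [object]

[TextStream, Readable, LogStream, Pipe, Writable, BinaryStream, Stream, object]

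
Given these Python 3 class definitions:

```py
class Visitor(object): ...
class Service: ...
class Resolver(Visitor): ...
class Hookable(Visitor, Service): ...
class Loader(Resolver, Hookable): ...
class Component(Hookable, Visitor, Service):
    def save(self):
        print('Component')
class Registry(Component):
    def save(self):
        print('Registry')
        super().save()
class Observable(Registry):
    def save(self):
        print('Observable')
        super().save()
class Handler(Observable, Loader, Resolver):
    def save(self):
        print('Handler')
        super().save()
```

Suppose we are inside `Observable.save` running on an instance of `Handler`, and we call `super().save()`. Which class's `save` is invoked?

Registry

L[Handler] = Handler + merge(L[Observable], L[Loader], L[Resolver], [Observable Loader Resolver])
  take Observable:  [Observable Registry Component Hookable Visitor Service object] + [Loader Resolver Hookable Visitor Service object] + [Resolver Visitor object] + [Observable Loader Resolver]
  take Registry:  [Registry Component Hookable Visitor Service object] + [Loader Resolver Hookable Visitor Service object] + [Resolver Visitor object] + [Loader Resolver]
  take Component:  [Component Hookable Visitor Service object] + [Loader Resolver Hookable Visitor Service object] + [Resolver Visitor object] + [Loader Resolver]
  take Loader:  [Hookable Visitor Service object] + [Loader Resolver Hookable Visitor Service object] + [Resolver Visitor object] + [Loader Resolver]
  take Resolver:  [Hookable Visitor Service object] + [Resolver Hookable Visitor Service object] + [Resolver Visitor object] + [Resolver]
  take Hookable:  [Hookable Visitor Service object] + [Hookable Visitor Service object] + [Visitor object]
  take Visitor:  [Visitor Service object] + [Visitor Service object] + [Visitor object]
  take Service:  [Service object] + [Service object] + [object]
  take object:  [object] + [object] + [object]
MRO: Handler Observable Registry Component Loader Resolver Hookable Visitor Service object
super() in Observable.save on a Handler instance goes to the class after Observable in Handler's MRO: Registry.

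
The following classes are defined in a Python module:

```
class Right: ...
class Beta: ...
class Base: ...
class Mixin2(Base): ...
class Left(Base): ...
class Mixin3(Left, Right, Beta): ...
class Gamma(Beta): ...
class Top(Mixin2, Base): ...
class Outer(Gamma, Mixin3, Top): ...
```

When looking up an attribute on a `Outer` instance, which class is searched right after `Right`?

Beta

L[Outer] = Outer + merge(L[Gamma], L[Mixin3], L[Top], [Gamma Mixin3 Top])
  take Gamma:  [Gamma Beta object] + [Mixin3 Left Base Right Beta object] + [Top Mixin2 Base object] + [Gamma Mixin3 Top]
  take Mixin3:  [Beta object] + [Mixin3 Left Base Right Beta object] + [Top Mixin2 Base object] + [Mixin3 Top]
  take Left:  [Beta object] + [Left Base Right Beta object] + [Top Mixin2 Base object] + [Top]
  take Top:  [Beta object] + [Base Right Beta object] + [Top Mixin2 Base object] + [Top]
  take Mixin2:  [Beta object] + [Base Right Beta object] + [Mixin2 Base object]
  take Base:  [Beta object] + [Base Right Beta object] + [Base object]
  take Right:  [Beta object] + [Right Beta object] + [object]
  take Beta:  [Beta object] + [Beta object] + [object]
  take object:  [object] + [object] + [object]
MRO: Outer Gamma Mixin3 Left Top Mixin2 Base Right Beta object
Right is at position 7; next is Beta.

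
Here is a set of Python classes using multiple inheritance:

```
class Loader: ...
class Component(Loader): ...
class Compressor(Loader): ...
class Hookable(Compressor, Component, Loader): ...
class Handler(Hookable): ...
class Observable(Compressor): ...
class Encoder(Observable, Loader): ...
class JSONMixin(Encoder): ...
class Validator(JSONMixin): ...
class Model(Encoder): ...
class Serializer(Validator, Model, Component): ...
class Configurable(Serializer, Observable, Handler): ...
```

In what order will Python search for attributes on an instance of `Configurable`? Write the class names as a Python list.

L[Configurable] = Configurable + merge(L[Serializer], L[Observable], L[Handler], [Serializer Observable Handler])
  take Serializer:  [Serializer Validator JSONMixin Model Encoder Observable Compressor Component Loader object] + [Observable Compressor Loader object] + [Handler Hookable Compressor Component Loader object] + [Serializer Observable Handler]
  take Validator:  [Validator JSONMixin Model Encoder Observable Compressor Component Loader object] + [Observable Compressor Loader object] + [Handler Hookable Compressor Component Loader object] + [Observable Handler]
  take JSONMixin:  [JSONMixin Model Encoder Observable Compressor Component Loader object] + [Observable Compressor Loader object] + [Handler Hookable Compressor Component Loader object] + [Observable Handler]
  take Model:  [Model Encoder Observable Compressor Component Loader object] + [Observable Compressor Loader object] + [Handler Hookable Compressor Component Loader object] + [Observable Handler]
  take Encoder:  [Encoder Observable Compressor Component Loader object] + [Observable Compressor Loader object] + [Handler Hookable Compressor Component Loader object] + [Observable Handler]
  take Observable:  [Observable Compressor Component Loader object] + [Observable Compressor Loader object] + [Handler Hookable Compressor Component Loader object] + [Observable Handler]
  take Handler:  [Compressor Component Loader object] + [Compressor Loader object] + [Handler Hookable Compressor Component Loader object] + [Handler]
  take Hookable:  [Compressor Component Loader object] + [Compressor Loader object] + [Hookable Compressor Component Loader object]
  take Compressor:  [Compressor Component Loader object] + [Compressor Loader object] + [Compressor Component Loader object]
  take Component:  [Component Loader object] + [Loader object] + [Component Loader object]
  take Loader:  [Loader object] + [Loader object] + [Loader object]
  take object:  [object] + [object] + [object]

[Configurable, Serializer, Validator, JSONMixin, Model, Encoder, Observable, Handler, Hookable, Compressor, Component, Loader, object]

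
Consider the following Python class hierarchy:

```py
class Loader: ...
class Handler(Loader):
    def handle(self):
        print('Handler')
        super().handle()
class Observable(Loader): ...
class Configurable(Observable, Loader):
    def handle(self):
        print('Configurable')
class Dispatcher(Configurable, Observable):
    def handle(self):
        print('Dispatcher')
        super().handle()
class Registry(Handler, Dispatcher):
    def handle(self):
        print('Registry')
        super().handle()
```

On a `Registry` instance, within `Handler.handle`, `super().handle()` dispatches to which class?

Dispatcher

L[Registry] = Registry + merge(L[Handler], L[Dispatcher], [Handler Dispatcher])
  take Handler:  [Handler Loader object] + [Dispatcher Configurable Observable Loader object] + [Handler Dispatcher]
  take Dispatcher:  [Loader object] + [Dispatcher Configurable Observable Loader object] + [Dispatcher]
  take Configurable:  [Loader object] + [Configurable Observable Loader object]
  take Observable:  [Loader object] + [Observable Loader object]
  take Loader:  [Loader object] + [Loader object]
  take object:  [object] + [object]
MRO: Registry Handler Dispatcher Configurable Observable Loader object
super() in Handler.handle on a Registry instance goes to the class after Handler in Registry's MRO: Dispatcher.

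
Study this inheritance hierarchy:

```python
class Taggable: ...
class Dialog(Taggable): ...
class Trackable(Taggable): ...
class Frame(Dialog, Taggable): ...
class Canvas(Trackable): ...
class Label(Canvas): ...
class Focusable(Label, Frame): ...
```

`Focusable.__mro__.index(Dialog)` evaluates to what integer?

L[Focusable] = Focusable + merge(L[Label], L[Frame], [Label Frame])
  take Label:  [Label Canvas Trackable Taggable object] + [Frame Dialog Taggable object] + [Label Frame]
  take Canvas:  [Canvas Trackable Taggable object] + [Frame Dialog Taggable object] + [Frame]
  take Trackable:  [Trackable Taggable object] + [Frame Dialog Taggable object] + [Frame]
  take Frame:  [Taggable object] + [Frame Dialog Taggable object] + [Frame]
  take Dialog:  [Taggable object] + [Dialog Taggable object]
  take Taggable:  [Taggable object] + [Taggable object]
  take object:  [object] + [object]
MRO: Focusable Label Canvas Trackable Frame Dialog Taggable object
Dialog sits at index 5.

5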